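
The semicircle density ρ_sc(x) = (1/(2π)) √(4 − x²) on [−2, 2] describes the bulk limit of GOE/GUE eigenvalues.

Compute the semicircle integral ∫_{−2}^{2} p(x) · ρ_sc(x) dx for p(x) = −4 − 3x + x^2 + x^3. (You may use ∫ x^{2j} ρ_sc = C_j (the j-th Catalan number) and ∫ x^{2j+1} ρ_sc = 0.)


Write p(x) = Σ a_i x^i, split into monomials and integrate each against ρ_sc separately.
Using ∫ x^{2j} ρ_sc = C_j = (1/(j+1)) C(2j, j) (Catalan numbers) and ∫ x^{2j+1} ρ_sc = 0 (odd monomials vanish by symmetry):
  i = 0 (even): a_0 · C_{0} = -4 · 1 = -4
  i = 1 (odd): ∫ x^1 ρ_sc = 0 (vanishes)
  i = 2 (even): a_2 · C_{1} = 1 · 1 = 1
  i = 3 (odd): ∫ x^3 ρ_sc = 0 (vanishes)

Summing the contributions: ∫_{−2}^{2} p(x) ρ_sc(x) dx = (-4) + 1 = -3.


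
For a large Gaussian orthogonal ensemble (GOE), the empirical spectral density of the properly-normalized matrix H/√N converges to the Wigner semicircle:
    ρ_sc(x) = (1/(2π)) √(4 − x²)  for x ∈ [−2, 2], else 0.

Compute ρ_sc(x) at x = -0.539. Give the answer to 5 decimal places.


ρ_sc(x) = (1/(2π)) √(4 − x²). With x = -0.539:
  4 − x² = 4 − (-0.539)² = 4 − 0.290521 = 3.709479.
  √(4 − x²) = 1.926001.
  1/(2π) = 0.159155.
  ρ_sc(-0.539) = 0.159155 · 1.926001 = 0.306533.

Rounded to 5 decimal places: ρ_sc(-0.539) ≈ 0.30653.


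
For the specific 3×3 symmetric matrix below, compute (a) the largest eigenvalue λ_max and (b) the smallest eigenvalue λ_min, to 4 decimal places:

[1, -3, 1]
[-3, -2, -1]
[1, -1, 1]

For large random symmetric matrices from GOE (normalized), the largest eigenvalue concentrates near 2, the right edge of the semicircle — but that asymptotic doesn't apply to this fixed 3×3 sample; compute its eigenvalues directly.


Since M is real symmetric, all three eigenvalues are real; they are the roots of det(λI − M) = λ³ − (tr M) λ² + s λ − det M, where s is the sum of the principal 2×2 minors.
tr M = 1 + (-2) + 1 = 0.
s = (1·(-2) − (-3)²) + (1·1 − 1²) + ((-2)·1 − (-1)²) = -11 + 0 + (-3) = -14.
det M (expand along row 1) = 1·(-3) − (-3)·(-2) + 1·5 = -4.
Characteristic polynomial: λ³ − 14λ + 4 = 0.
Substitute λ = y + (tr M)/3 = y + 0.000000 to remove the quadratic term: y³ + p·y + q = 0 with p = s − (tr M)²/3 = -14.000000 and q = −2(tr M)³/27 + (tr M)·s/3 − det M = 4.000000.
Three real roots ⇒ use the trigonometric (Viète) form: r = 2√(−p/3) = 4.320494, φ = arccos(3q/(p·r)) = arccos(-0.198390) = 1.770511 rad.
y_k = r·cos(φ/3 − 2πk/3) for k = 0, 1, 2 gives y = 3.589664, 0.287410, -3.877074.
λ_k = y_k + 0.000000 gives λ = 3.5897, 0.2874, -3.8771 (check: the sum is 0.0000 = tr M).

Hence λ_max = 3.5897 and λ_min = -3.8771.


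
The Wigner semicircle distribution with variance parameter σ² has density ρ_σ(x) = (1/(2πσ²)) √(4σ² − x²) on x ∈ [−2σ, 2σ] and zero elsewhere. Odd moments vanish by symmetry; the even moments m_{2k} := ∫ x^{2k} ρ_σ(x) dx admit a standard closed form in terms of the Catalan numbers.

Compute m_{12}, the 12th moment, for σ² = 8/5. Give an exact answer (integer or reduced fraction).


By the scaled semicircle moment identity, m_{2k} = σ^{2k} · C_k with k = 6.
C_6 = (1/(k+1)) · C(2k, k) = (1/7) · C(12, 6) = (1/7) · 924 = 132.
σ^{2k} = (σ²)^k = (8/5)^6 = 262144/15625.

Therefore m_{12} = σ^{12} · C_6 = (262144/15625) · 132 = 34603008/15625.


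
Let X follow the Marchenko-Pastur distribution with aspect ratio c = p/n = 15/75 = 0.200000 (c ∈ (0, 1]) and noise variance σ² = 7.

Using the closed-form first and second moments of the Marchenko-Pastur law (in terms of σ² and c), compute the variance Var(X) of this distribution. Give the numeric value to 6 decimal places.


Recall the MP moments m_1 = E[X] = σ² and m_2 = E[X²] = σ⁴ (1 + c).
m_1 = E[X] = σ² = 7, so m_1² = 49.
m_2 = E[X²] = σ⁴ (1 + c) = 49 · (1 + 0.200000) = 49 · 1.200000 = 58.800000.
(Note m_2 − m_1² simplifies to c · σ⁴ = 0.200000 · 49.)

Var(X) = m_2 − m_1² = 58.800000 − 49 = 9.800000.


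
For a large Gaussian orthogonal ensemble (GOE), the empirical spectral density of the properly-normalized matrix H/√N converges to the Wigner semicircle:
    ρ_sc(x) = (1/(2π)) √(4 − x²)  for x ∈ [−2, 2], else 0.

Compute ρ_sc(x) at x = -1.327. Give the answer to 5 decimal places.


ρ_sc(x) = (1/(2π)) √(4 − x²). With x = -1.327:
  4 − x² = 4 − (-1.327)² = 4 − 1.760929 = 2.239071.
  √(4 − x²) = 1.496353.
  1/(2π) = 0.159155.
  ρ_sc(-1.327) = 0.159155 · 1.496353 = 0.238152.

Rounded to 5 decimal places: ρ_sc(-1.327) ≈ 0.23815.


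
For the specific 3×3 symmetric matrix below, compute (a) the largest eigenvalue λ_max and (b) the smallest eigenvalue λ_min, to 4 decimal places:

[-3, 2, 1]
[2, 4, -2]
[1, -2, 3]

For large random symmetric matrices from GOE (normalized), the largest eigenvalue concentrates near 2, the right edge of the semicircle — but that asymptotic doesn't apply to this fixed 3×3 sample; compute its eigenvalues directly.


Since M is real symmetric, all three eigenvalues are real; they are the roots of det(λI − M) = λ³ − (tr M) λ² + s λ − det M, where s is the sum of the principal 2×2 minors.
tr M = -3 + 4 + 3 = 4.
s = ((-3)·4 − 2²) + ((-3)·3 − 1²) + (4·3 − (-2)²) = -16 + (-10) + 8 = -18.
det M (expand along row 1) = (-3)·8 − 2·8 + 1·(-8) = -48.
Characteristic polynomial: λ³ − 4λ² − 18λ + 48 = 0.
Substitute λ = y + (tr M)/3 = y + 1.333333 to remove the quadratic term: y³ + p·y + q = 0 with p = s − (tr M)²/3 = -23.333333 and q = −2(tr M)³/27 + (tr M)·s/3 − det M = 19.259259.
Three real roots ⇒ use the trigonometric (Viète) form: r = 2√(−p/3) = 5.577734, φ = arccos(3q/(p·r)) = arccos(-0.443942) = 2.030790 rad.
y_k = r·cos(φ/3 − 2πk/3) for k = 0, 1, 2 gives y = 4.347841, 0.851893, -5.199733.
λ_k = y_k + 1.333333 gives λ = 5.6812, 2.1852, -3.8664 (check: the sum is 4.0000 = tr M).

Hence λ_max = 5.6812 and λ_min = -3.8664.


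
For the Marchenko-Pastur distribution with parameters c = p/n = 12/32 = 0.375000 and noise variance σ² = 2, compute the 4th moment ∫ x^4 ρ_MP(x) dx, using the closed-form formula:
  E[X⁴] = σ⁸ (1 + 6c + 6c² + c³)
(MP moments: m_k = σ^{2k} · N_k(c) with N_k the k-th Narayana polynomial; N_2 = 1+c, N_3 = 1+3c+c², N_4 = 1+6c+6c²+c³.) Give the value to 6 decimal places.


E[X⁴] = σ⁸ (1 + 6c + 6c² + c³) (fourth MP moment). With σ² = 2 (so σ⁸ = 16) and c = 12/32 = 0.375000: E[X⁴] = 16 · (1 + 6·0.375000 + 6·(0.375000)² + (0.375000)³) = 16 · 4.146484.

So E[X^4] = 66.343750.


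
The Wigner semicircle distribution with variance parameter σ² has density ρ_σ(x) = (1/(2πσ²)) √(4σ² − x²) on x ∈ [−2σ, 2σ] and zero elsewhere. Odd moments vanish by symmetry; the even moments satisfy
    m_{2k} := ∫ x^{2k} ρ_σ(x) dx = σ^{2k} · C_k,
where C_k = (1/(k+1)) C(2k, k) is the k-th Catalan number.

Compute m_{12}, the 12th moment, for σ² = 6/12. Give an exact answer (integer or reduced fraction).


By the scaled semicircle moment identity, m_{2k} = σ^{2k} · C_k with k = 6.
C_6 = (1/(k+1)) · C(2k, k) = (1/7) · C(12, 6) = (1/7) · 924 = 132.
σ^{2k} = (σ²)^k = (6/12)^6 = 1/64.

Therefore m_{12} = σ^{12} · C_6 = (1/64) · 132 = 33/16.


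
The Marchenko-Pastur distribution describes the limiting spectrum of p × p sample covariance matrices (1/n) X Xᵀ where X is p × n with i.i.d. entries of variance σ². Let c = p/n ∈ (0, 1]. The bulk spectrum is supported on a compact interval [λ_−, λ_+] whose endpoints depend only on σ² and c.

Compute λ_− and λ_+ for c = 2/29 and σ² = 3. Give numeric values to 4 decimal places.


c = 2/29 = 0.068966; √c = 0.262613.
λ_− = σ² (1 − √c)² = 3 · (1 − 0.262613)² = 3 · (0.737387)² = 1.631219.
λ_+ = σ² (1 + √c)² = 3 · (1 + 0.262613)² = 3 · (1.262613)² = 4.782574.

Rounded to 4 decimal places: λ_− ≈ 1.6312, λ_+ ≈ 4.7826.


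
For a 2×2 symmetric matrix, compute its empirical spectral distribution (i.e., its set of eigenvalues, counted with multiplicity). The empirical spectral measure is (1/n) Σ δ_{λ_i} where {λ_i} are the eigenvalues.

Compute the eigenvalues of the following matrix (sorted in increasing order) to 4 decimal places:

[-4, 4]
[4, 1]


Since M is real symmetric, both eigenvalues are real; they are the roots of det(λI − M) = λ² − (tr M) λ + det M.
tr M = -4 + 1 = -3.
det M = (-4)·1 − 4² = -4 − 16 = -20.
Characteristic polynomial: λ² + 3λ − 20 = 0.
Discriminant Δ = (tr M)² − 4·det M = 9 − (-80) = 89; √Δ = 9.433981.
λ = (tr M ± √Δ)/2 = (-3 ± 9.433981)/2, giving (tr M − √Δ)/2 = -6.2170 and (tr M + √Δ)/2 = 3.2170.

Eigenvalues sorted in increasing order: [-6.2170, 3.2170].


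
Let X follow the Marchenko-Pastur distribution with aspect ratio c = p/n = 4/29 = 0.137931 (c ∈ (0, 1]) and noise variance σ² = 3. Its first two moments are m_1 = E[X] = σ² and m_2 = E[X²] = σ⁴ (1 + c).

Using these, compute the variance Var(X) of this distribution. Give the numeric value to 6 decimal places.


m_1 = E[X] = σ² = 3, so m_1² = 9.
m_2 = E[X²] = σ⁴ (1 + c) = 9 · (1 + 0.137931) = 9 · 1.137931 = 10.241379.
(Note m_2 − m_1² simplifies to c · σ⁴ = 0.137931 · 9.)

Var(X) = m_2 − m_1² = 10.241379 − 9 = 1.241379.


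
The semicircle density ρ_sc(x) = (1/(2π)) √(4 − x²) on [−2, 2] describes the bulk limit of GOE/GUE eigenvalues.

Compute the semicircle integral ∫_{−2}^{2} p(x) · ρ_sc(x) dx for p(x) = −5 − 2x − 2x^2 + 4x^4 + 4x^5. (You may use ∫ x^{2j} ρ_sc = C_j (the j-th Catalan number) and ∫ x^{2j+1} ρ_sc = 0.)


Write p(x) = Σ a_i x^i, split into monomials and integrate each against ρ_sc separately.
Using ∫ x^{2j} ρ_sc = C_j = (1/(j+1)) C(2j, j) (Catalan numbers) and ∫ x^{2j+1} ρ_sc = 0 (odd monomials vanish by symmetry):
  i = 0 (even): a_0 · C_{0} = -5 · 1 = -5
  i = 1 (odd): ∫ x^1 ρ_sc = 0 (vanishes)
  i = 2 (even): a_2 · C_{1} = -2 · 1 = -2
  i = 4 (even): a_4 · C_{2} = 4 · 2 = 8
  i = 5 (odd): ∫ x^5 ρ_sc = 0 (vanishes)

Summing the contributions: ∫_{−2}^{2} p(x) ρ_sc(x) dx = (-5) + (-2) + 8 = 1.


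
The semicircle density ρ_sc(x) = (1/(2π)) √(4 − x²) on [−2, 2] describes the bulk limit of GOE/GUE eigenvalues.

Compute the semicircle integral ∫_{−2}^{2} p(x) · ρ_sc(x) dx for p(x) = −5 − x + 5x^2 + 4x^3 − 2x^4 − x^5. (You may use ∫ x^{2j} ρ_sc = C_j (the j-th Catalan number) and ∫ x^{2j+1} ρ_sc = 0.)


Write p(x) = Σ a_i x^i, split into monomials and integrate each against ρ_sc separately.
Using ∫ x^{2j} ρ_sc = C_j = (1/(j+1)) C(2j, j) (Catalan numbers) and ∫ x^{2j+1} ρ_sc = 0 (odd monomials vanish by symmetry):
  i = 0 (even): a_0 · C_{0} = -5 · 1 = -5
  i = 1 (odd): ∫ x^1 ρ_sc = 0 (vanishes)
  i = 2 (even): a_2 · C_{1} = 5 · 1 = 5
  i = 3 (odd): ∫ x^3 ρ_sc = 0 (vanishes)
  i = 4 (even): a_4 · C_{2} = -2 · 2 = -4
  i = 5 (odd): ∫ x^5 ρ_sc = 0 (vanishes)

Summing the contributions: ∫_{−2}^{2} p(x) ρ_sc(x) dx = (-5) + 5 + (-4) = -4.


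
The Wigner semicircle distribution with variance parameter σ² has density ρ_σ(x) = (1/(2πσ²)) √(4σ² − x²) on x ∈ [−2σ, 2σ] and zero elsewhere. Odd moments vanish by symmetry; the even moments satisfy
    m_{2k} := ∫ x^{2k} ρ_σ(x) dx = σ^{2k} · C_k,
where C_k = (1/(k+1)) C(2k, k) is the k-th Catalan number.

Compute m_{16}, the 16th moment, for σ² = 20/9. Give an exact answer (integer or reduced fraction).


By the scaled semicircle moment identity, m_{2k} = σ^{2k} · C_k with k = 8.
C_8 = (1/(k+1)) · C(2k, k) = (1/9) · C(16, 8) = (1/9) · 12870 = 1430.
σ^{2k} = (σ²)^k = (20/9)^8 = 25600000000/43046721.

Therefore m_{16} = σ^{16} · C_8 = (25600000000/43046721) · 1430 = 36608000000000/43046721.


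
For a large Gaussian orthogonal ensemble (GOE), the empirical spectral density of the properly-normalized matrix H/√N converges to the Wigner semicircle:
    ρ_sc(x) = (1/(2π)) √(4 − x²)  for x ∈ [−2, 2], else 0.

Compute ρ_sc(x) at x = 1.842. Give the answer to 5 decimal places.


ρ_sc(x) = (1/(2π)) √(4 − x²). With x = 1.842:
  4 − x² = 4 − (1.842)² = 4 − 3.392964 = 0.607036.
  √(4 − x²) = 0.779125.
  1/(2π) = 0.159155.
  ρ_sc(1.842) = 0.159155 · 0.779125 = 0.124002.

Rounded to 5 decimal places: ρ_sc(1.842) ≈ 0.12400.


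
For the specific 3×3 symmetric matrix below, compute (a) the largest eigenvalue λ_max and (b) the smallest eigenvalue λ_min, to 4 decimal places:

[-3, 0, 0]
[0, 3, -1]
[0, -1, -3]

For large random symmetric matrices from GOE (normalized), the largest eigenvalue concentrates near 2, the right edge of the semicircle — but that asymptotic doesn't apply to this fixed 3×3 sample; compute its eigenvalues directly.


Since M is real symmetric, all three eigenvalues are real; they are the roots of det(λI − M) = λ³ − (tr M) λ² + s λ − det M, where s is the sum of the principal 2×2 minors.
tr M = -3 + 3 + (-3) = -3.
s = ((-3)·3 − 0²) + ((-3)·(-3) − 0²) + (3·(-3) − (-1)²) = -9 + 9 + (-10) = -10.
det M (expand along row 1) = (-3)·(-10) − 0·0 + 0·0 = 30.
Characteristic polynomial: λ³ + 3λ² − 10λ − 30 = 0.
Substitute λ = y + (tr M)/3 = y − 1.000000 to remove the quadratic term: y³ + p·y + q = 0 with p = s − (tr M)²/3 = -13.000000 and q = −2(tr M)³/27 + (tr M)·s/3 − det M = -18.000000.
Three real roots ⇒ use the trigonometric (Viète) form: r = 2√(−p/3) = 4.163332, φ = arccos(3q/(p·r)) = arccos(0.997722) = 0.067517 rad.
y_k = r·cos(φ/3 − 2πk/3) for k = 0, 1, 2 gives y = 4.162278, -2.000000, -2.162278.
λ_k = y_k − 1.000000 gives λ = 3.1623, -3.0000, -3.1623 (check: the sum is -3.0000 = tr M).

Hence λ_max = 3.1623 and λ_min = -3.1623.


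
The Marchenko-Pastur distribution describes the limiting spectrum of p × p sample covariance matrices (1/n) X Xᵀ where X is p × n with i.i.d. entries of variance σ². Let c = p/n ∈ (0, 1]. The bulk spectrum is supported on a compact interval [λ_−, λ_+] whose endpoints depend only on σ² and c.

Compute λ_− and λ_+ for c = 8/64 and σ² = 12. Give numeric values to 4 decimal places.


c = 8/64 = 0.125000; √c = 0.353553.
λ_− = σ² (1 − √c)² = 12 · (1 − 0.353553)² = 12 · (0.646447)² = 5.014719.
λ_+ = σ² (1 + √c)² = 12 · (1 + 0.353553)² = 12 · (1.353553)² = 21.985281.

Rounded to 4 decimal places: λ_− ≈ 5.0147, λ_+ ≈ 21.9853.


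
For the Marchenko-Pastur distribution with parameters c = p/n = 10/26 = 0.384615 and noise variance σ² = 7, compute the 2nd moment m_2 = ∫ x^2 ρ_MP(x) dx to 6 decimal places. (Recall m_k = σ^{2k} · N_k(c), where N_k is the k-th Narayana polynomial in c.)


E[X²] = σ⁴ (1 + c) (second MP moment). With σ² = 7 (so σ⁴ = 49) and c = 10/26 = 0.384615: E[X²] = 49 · (1 + 0.384615) = 49 · 1.384615.

So E[X^2] = 67.846154.


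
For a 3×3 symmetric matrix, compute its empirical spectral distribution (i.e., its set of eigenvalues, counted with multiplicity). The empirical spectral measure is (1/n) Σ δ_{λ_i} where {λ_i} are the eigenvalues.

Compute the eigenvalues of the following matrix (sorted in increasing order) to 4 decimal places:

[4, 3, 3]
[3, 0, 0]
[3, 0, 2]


Since M is real symmetric, all three eigenvalues are real; they are the roots of det(λI − M) = λ³ − (tr M) λ² + s λ − det M, where s is the sum of the principal 2×2 minors.
tr M = 4 + 0 + 2 = 6.
s = (4·0 − 3²) + (4·2 − 3²) + (0·2 − 0²) = -9 + (-1) + 0 = -10.
det M (expand along row 1) = 4·0 − 3·6 + 3·0 = -18.
Characteristic polynomial: λ³ − 6λ² − 10λ + 18 = 0.
Substitute λ = y + (tr M)/3 = y + 2.000000 to remove the quadratic term: y³ + p·y + q = 0 with p = s − (tr M)²/3 = -22.000000 and q = −2(tr M)³/27 + (tr M)·s/3 − det M = -18.000000.
Three real roots ⇒ use the trigonometric (Viète) form: r = 2√(−p/3) = 5.416026, φ = arccos(3q/(p·r)) = arccos(0.453200) = 1.100444 rad.
y_k = r·cos(φ/3 − 2πk/3) for k = 0, 1, 2 gives y = 5.055722, -0.845672, -4.210049.
λ_k = y_k + 2.000000 gives λ = 7.0557, 1.1543, -2.2100 (check: the sum is 6.0000 = tr M).

Eigenvalues sorted in increasing order: [-2.2100, 1.1543, 7.0557].


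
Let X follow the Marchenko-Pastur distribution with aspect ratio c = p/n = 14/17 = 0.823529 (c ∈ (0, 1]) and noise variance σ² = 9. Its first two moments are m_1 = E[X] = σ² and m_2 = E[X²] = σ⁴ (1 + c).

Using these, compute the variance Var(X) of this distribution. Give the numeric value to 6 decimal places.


m_1 = E[X] = σ² = 9, so m_1² = 81.
m_2 = E[X²] = σ⁴ (1 + c) = 81 · (1 + 0.823529) = 81 · 1.823529 = 147.705882.
(Note m_2 − m_1² simplifies to c · σ⁴ = 0.823529 · 81.)

Var(X) = m_2 − m_1² = 147.705882 − 81 = 66.705882.


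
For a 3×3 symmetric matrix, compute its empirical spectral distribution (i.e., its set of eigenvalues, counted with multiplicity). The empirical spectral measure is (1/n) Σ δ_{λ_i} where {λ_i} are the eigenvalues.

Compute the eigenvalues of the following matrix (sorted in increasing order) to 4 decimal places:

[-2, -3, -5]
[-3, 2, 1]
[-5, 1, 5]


Since M is real symmetric, all three eigenvalues are real; they are the roots of det(λI − M) = λ³ − (tr M) λ² + s λ − det M, where s is the sum of the principal 2×2 minors.
tr M = -2 + 2 + 5 = 5.
s = ((-2)·2 − (-3)²) + ((-2)·5 − (-5)²) + (2·5 − 1²) = -13 + (-35) + 9 = -39.
det M (expand along row 1) = (-2)·9 − (-3)·(-10) + (-5)·7 = -83.
Characteristic polynomial: λ³ − 5λ² − 39λ + 83 = 0.
Substitute λ = y + (tr M)/3 = y + 1.666667 to remove the quadratic term: y³ + p·y + q = 0 with p = s − (tr M)²/3 = -47.333333 and q = −2(tr M)³/27 + (tr M)·s/3 − det M = 8.740741.
Three real roots ⇒ use the trigonometric (Viète) form: r = 2√(−p/3) = 7.944250, φ = arccos(3q/(p·r)) = arccos(-0.069735) = 1.640588 rad.
y_k = r·cos(φ/3 − 2πk/3) for k = 0, 1, 2 gives y = 6.785662, 0.184797, -6.970459.
λ_k = y_k + 1.666667 gives λ = 8.4523, 1.8515, -5.3038 (check: the sum is 5.0000 = tr M).

Eigenvalues sorted in increasing order: [-5.3038, 1.8515, 8.4523].


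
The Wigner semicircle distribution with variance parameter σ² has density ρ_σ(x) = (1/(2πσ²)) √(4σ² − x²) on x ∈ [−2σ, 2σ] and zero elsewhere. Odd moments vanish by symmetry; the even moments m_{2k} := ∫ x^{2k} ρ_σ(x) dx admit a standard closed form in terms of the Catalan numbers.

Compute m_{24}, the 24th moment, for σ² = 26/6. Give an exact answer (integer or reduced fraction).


By the scaled semicircle moment identity, m_{2k} = σ^{2k} · C_k with k = 12.
C_12 = (1/(k+1)) · C(2k, k) = (1/13) · C(24, 12) = (1/13) · 2704156 = 208012.
σ^{2k} = (σ²)^k = (26/6)^12 = 23298085122481/531441.

Therefore m_{24} = σ^{24} · C_12 = (23298085122481/531441) · 208012 = 4846281282497517772/531441.


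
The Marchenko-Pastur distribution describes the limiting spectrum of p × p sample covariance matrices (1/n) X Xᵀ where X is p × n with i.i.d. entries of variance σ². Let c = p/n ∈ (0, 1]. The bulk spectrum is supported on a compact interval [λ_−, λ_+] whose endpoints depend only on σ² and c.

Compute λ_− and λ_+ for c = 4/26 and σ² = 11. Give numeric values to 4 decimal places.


c = 4/26 = 0.153846; √c = 0.392232.
λ_− = σ² (1 − √c)² = 11 · (1 − 0.392232)² = 11 · (0.607768)² = 4.063198.
λ_+ = σ² (1 + √c)² = 11 · (1 + 0.392232)² = 11 · (1.392232)² = 21.321418.

Rounded to 4 decimal places: λ_− ≈ 4.0632, λ_+ ≈ 21.3214.


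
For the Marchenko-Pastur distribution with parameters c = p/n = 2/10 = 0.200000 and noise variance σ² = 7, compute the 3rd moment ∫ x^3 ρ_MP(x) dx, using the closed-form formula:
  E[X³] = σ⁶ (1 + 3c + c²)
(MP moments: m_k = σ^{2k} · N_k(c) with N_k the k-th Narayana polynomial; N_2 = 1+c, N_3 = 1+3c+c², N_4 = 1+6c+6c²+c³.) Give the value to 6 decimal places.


E[X³] = σ⁶ (1 + 3c + c²) (third MP moment). With σ² = 7 (so σ⁶ = 343) and c = 2/10 = 0.200000: E[X³] = 343 · (1 + 3·0.200000 + (0.200000)²) = 343 · 1.640000.

So E[X^3] = 562.520000.


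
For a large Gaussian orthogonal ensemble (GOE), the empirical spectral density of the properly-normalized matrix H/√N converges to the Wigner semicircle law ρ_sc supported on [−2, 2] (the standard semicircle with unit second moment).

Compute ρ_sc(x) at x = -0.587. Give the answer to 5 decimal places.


ρ_sc(x) = (1/(2π)) √(4 − x²). With x = -0.587:
  4 − x² = 4 − (-0.587)² = 4 − 0.344569 = 3.655431.
  √(4 − x²) = 1.911918.
  1/(2π) = 0.159155.
  ρ_sc(-0.587) = 0.159155 · 1.911918 = 0.304291.

Rounded to 5 decimal places: ρ_sc(-0.587) ≈ 0.30429.


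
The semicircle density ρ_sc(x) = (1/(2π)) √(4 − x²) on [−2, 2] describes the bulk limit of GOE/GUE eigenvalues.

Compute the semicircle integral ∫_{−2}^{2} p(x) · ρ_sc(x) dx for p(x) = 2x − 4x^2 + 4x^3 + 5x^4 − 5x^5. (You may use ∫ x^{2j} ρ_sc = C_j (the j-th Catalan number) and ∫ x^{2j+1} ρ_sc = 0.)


Write p(x) = Σ a_i x^i, split into monomials and integrate each against ρ_sc separately.
Using ∫ x^{2j} ρ_sc = C_j = (1/(j+1)) C(2j, j) (Catalan numbers) and ∫ x^{2j+1} ρ_sc = 0 (odd monomials vanish by symmetry):
  i = 1 (odd): ∫ x^1 ρ_sc = 0 (vanishes)
  i = 2 (even): a_2 · C_{1} = -4 · 1 = -4
  i = 3 (odd): ∫ x^3 ρ_sc = 0 (vanishes)
  i = 4 (even): a_4 · C_{2} = 5 · 2 = 10
  i = 5 (odd): ∫ x^5 ρ_sc = 0 (vanishes)

Summing the contributions: ∫_{−2}^{2} p(x) ρ_sc(x) dx = (-4) + 10 = 6.


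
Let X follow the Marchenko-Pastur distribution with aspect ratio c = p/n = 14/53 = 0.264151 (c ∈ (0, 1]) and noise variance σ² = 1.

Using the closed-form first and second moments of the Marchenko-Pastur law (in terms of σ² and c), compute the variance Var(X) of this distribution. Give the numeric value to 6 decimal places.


Recall the MP moments m_1 = E[X] = σ² and m_2 = E[X²] = σ⁴ (1 + c).
m_1 = E[X] = σ² = 1, so m_1² = 1.
m_2 = E[X²] = σ⁴ (1 + c) = 1 · (1 + 0.264151) = 1 · 1.264151 = 1.264151.
(Note m_2 − m_1² simplifies to c · σ⁴ = 0.264151 · 1.)

Var(X) = m_2 − m_1² = 1.264151 − 1 = 0.264151.


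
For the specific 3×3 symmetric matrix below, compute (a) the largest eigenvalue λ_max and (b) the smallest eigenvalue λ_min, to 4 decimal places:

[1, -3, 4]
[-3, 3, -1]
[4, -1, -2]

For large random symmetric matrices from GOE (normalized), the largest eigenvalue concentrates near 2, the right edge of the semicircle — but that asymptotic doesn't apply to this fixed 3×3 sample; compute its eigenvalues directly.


Since M is real symmetric, all three eigenvalues are real; they are the roots of det(λI − M) = λ³ − (tr M) λ² + s λ − det M, where s is the sum of the principal 2×2 minors.
tr M = 1 + 3 + (-2) = 2.
s = (1·3 − (-3)²) + (1·(-2) − 4²) + (3·(-2) − (-1)²) = -6 + (-18) + (-7) = -31.
det M (expand along row 1) = 1·(-7) − (-3)·10 + 4·(-9) = -13.
Characteristic polynomial: λ³ − 2λ² − 31λ + 13 = 0.
Substitute λ = y + (tr M)/3 = y + 0.666667 to remove the quadratic term: y³ + p·y + q = 0 with p = s − (tr M)²/3 = -32.333333 and q = −2(tr M)³/27 + (tr M)·s/3 − det M = -8.259259.
Three real roots ⇒ use the trigonometric (Viète) form: r = 2√(−p/3) = 6.565905, φ = arccos(3q/(p·r)) = arccos(0.116712) = 1.453817 rad.
y_k = r·cos(φ/3 − 2πk/3) for k = 0, 1, 2 gives y = 5.809898, -0.255960, -5.553939.
λ_k = y_k + 0.666667 gives λ = 6.4766, 0.4107, -4.8873 (check: the sum is 2.0000 = tr M).

Hence λ_max = 6.4766 and λ_min = -4.8873.


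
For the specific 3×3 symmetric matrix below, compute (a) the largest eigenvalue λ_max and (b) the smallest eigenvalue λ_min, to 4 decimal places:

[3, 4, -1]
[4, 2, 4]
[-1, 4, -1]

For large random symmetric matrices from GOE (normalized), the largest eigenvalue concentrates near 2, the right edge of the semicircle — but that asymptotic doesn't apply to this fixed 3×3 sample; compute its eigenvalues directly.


Since M is real symmetric, all three eigenvalues are real; they are the roots of det(λI − M) = λ³ − (tr M) λ² + s λ − det M, where s is the sum of the principal 2×2 minors.
tr M = 3 + 2 + (-1) = 4.
s = (3·2 − 4²) + (3·(-1) − (-1)²) + (2·(-1) − 4²) = -10 + (-4) + (-18) = -32.
det M (expand along row 1) = 3·(-18) − 4·0 + (-1)·18 = -72.
Characteristic polynomial: λ³ − 4λ² − 32λ + 72 = 0.
Substitute λ = y + (tr M)/3 = y + 1.333333 to remove the quadratic term: y³ + p·y + q = 0 with p = s − (tr M)²/3 = -37.333333 and q = −2(tr M)³/27 + (tr M)·s/3 − det M = 24.592593.
Three real roots ⇒ use the trigonometric (Viète) form: r = 2√(−p/3) = 7.055337, φ = arccos(3q/(p·r)) = arccos(-0.280099) = 1.854693 rad.
y_k = r·cos(φ/3 − 2πk/3) for k = 0, 1, 2 gives y = 5.749429, 0.666667, -6.416096.
λ_k = y_k + 1.333333 gives λ = 7.0828, 2.0000, -5.0828 (check: the sum is 4.0000 = tr M).

Hence λ_max = 7.0828 and λ_min = -5.0828.


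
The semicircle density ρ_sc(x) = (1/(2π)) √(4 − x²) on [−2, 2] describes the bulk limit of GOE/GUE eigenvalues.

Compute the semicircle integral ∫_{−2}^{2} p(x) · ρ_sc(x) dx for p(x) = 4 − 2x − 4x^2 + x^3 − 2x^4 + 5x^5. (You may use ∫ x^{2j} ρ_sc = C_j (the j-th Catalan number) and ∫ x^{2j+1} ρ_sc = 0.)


Write p(x) = Σ a_i x^i, split into monomials and integrate each against ρ_sc separately.
Using ∫ x^{2j} ρ_sc = C_j = (1/(j+1)) C(2j, j) (Catalan numbers) and ∫ x^{2j+1} ρ_sc = 0 (odd monomials vanish by symmetry):
  i = 0 (even): a_0 · C_{0} = 4 · 1 = 4
  i = 1 (odd): ∫ x^1 ρ_sc = 0 (vanishes)
  i = 2 (even): a_2 · C_{1} = -4 · 1 = -4
  i = 3 (odd): ∫ x^3 ρ_sc = 0 (vanishes)
  i = 4 (even): a_4 · C_{2} = -2 · 2 = -4
  i = 5 (odd): ∫ x^5 ρ_sc = 0 (vanishes)

Summing the contributions: ∫_{−2}^{2} p(x) ρ_sc(x) dx = 4 + (-4) + (-4) = -4.


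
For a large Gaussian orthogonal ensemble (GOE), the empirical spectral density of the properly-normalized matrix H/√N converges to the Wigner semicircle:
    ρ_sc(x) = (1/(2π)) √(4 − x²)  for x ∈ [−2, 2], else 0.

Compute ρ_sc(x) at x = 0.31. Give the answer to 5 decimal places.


ρ_sc(x) = (1/(2π)) √(4 − x²). With x = 0.31:
  4 − x² = 4 − (0.31)² = 4 − 0.096100 = 3.903900.
  √(4 − x²) = 1.975829.
  1/(2π) = 0.159155.
  ρ_sc(0.31) = 0.159155 · 1.975829 = 0.314463.

Rounded to 5 decimal places: ρ_sc(0.31) ≈ 0.31446.


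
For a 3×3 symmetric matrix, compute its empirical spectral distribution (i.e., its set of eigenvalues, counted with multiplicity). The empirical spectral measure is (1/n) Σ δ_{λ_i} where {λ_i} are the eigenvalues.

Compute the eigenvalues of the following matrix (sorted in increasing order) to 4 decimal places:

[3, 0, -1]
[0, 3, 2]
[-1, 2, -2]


Since M is real symmetric, all three eigenvalues are real; they are the roots of det(λI − M) = λ³ − (tr M) λ² + s λ − det M, where s is the sum of the principal 2×2 minors.
tr M = 3 + 3 + (-2) = 4.
s = (3·3 − 0²) + (3·(-2) − (-1)²) + (3·(-2) − 2²) = 9 + (-7) + (-10) = -8.
det M (expand along row 1) = 3·(-10) − 0·2 + (-1)·3 = -33.
Characteristic polynomial: λ³ − 4λ² − 8λ + 33 = 0.
Substitute λ = y + (tr M)/3 = y + 1.333333 to remove the quadratic term: y³ + p·y + q = 0 with p = s − (tr M)²/3 = -13.333333 and q = −2(tr M)³/27 + (tr M)·s/3 − det M = 17.592593.
Three real roots ⇒ use the trigonometric (Viète) form: r = 2√(−p/3) = 4.216370, φ = arccos(3q/(p·r)) = arccos(-0.938801) = 2.789930 rad.
y_k = r·cos(φ/3 − 2πk/3) for k = 0, 1, 2 gives y = 2.520769, 1.666667, -4.187435.
λ_k = y_k + 1.333333 gives λ = 3.8541, 3.0000, -2.8541 (check: the sum is 4.0000 = tr M).

Eigenvalues sorted in increasing order: [-2.8541, 3.0000, 3.8541].


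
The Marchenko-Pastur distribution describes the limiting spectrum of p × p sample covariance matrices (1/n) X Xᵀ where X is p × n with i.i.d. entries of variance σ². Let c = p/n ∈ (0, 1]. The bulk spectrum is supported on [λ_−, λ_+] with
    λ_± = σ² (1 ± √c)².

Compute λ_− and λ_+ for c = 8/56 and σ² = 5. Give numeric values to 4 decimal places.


c = 8/56 = 0.142857; √c = 0.377964.
λ_− = σ² (1 − √c)² = 5 · (1 − 0.377964)² = 5 · (0.622036)² = 1.934641.
λ_+ = σ² (1 + √c)² = 5 · (1 + 0.377964)² = 5 · (1.377964)² = 9.493930.

Rounded to 4 decimal places: λ_− ≈ 1.9346, λ_+ ≈ 9.4939.


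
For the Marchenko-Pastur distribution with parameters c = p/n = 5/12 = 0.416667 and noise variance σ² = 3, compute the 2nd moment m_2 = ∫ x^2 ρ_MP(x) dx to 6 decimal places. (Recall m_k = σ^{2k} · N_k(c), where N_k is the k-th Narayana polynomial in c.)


E[X²] = σ⁴ (1 + c) (second MP moment). With σ² = 3 (so σ⁴ = 9) and c = 5/12 = 0.416667: E[X²] = 9 · (1 + 0.416667) = 9 · 1.416667.

So E[X^2] = 12.750000.


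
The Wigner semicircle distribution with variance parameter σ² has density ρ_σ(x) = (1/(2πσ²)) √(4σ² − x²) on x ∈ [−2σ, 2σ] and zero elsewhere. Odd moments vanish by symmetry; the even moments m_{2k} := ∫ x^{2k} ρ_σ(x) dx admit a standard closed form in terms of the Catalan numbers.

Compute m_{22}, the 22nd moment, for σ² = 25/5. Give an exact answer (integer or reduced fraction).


By the scaled semicircle moment identity, m_{2k} = σ^{2k} · C_k with k = 11.
C_11 = (1/(k+1)) · C(2k, k) = (1/12) · C(22, 11) = (1/12) · 705432 = 58786.
σ^{2k} = (σ²)^k = (25/5)^11 = 48828125.

Therefore m_{22} = σ^{22} · C_11 = 48828125 · 58786 = 2870410156250.


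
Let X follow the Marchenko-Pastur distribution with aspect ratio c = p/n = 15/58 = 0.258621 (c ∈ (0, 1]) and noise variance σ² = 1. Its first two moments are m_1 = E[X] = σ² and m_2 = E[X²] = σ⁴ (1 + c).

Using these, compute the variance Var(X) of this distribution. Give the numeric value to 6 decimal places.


m_1 = E[X] = σ² = 1, so m_1² = 1.
m_2 = E[X²] = σ⁴ (1 + c) = 1 · (1 + 0.258621) = 1 · 1.258621 = 1.258621.
(Note m_2 − m_1² simplifies to c · σ⁴ = 0.258621 · 1.)

Var(X) = m_2 − m_1² = 1.258621 − 1 = 0.258621.


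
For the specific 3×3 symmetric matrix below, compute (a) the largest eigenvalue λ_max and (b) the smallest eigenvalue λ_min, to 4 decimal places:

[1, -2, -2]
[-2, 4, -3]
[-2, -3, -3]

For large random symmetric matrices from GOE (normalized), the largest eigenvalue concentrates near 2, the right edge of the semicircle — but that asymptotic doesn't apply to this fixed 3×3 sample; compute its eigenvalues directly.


Since M is real symmetric, all three eigenvalues are real; they are the roots of det(λI − M) = λ³ − (tr M) λ² + s λ − det M, where s is the sum of the principal 2×2 minors.
tr M = 1 + 4 + (-3) = 2.
s = (1·4 − (-2)²) + (1·(-3) − (-2)²) + (4·(-3) − (-3)²) = 0 + (-7) + (-21) = -28.
det M (expand along row 1) = 1·(-21) − (-2)·0 + (-2)·14 = -49.
Characteristic polynomial: λ³ − 2λ² − 28λ + 49 = 0.
Substitute λ = y + (tr M)/3 = y + 0.666667 to remove the quadratic term: y³ + p·y + q = 0 with p = s − (tr M)²/3 = -29.333333 and q = −2(tr M)³/27 + (tr M)·s/3 − det M = 29.740741.
Three real roots ⇒ use the trigonometric (Viète) form: r = 2√(−p/3) = 6.253888, φ = arccos(3q/(p·r)) = arccos(-0.486364) = 2.078720 rad.
y_k = r·cos(φ/3 − 2πk/3) for k = 0, 1, 2 gives y = 4.811695, 1.053781, -5.865476.
λ_k = y_k + 0.666667 gives λ = 5.4784, 1.7204, -5.1988 (check: the sum is 2.0000 = tr M).

Hence λ_max = 5.4784 and λ_min = -5.1988.


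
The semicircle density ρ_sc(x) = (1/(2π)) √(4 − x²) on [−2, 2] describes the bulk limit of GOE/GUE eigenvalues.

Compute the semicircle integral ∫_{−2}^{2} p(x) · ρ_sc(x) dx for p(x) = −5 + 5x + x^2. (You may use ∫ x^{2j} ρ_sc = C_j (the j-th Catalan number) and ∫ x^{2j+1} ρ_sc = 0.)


Write p(x) = Σ a_i x^i, split into monomials and integrate each against ρ_sc separately.
Using ∫ x^{2j} ρ_sc = C_j = (1/(j+1)) C(2j, j) (Catalan numbers) and ∫ x^{2j+1} ρ_sc = 0 (odd monomials vanish by symmetry):
  i = 0 (even): a_0 · C_{0} = -5 · 1 = -5
  i = 1 (odd): ∫ x^1 ρ_sc = 0 (vanishes)
  i = 2 (even): a_2 · C_{1} = 1 · 1 = 1

Summing the contributions: ∫_{−2}^{2} p(x) ρ_sc(x) dx = (-5) + 1 = -4.


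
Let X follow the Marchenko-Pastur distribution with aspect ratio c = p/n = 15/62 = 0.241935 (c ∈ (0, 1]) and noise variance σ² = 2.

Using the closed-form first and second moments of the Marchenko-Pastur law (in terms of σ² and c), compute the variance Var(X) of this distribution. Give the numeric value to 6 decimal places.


Recall the MP moments m_1 = E[X] = σ² and m_2 = E[X²] = σ⁴ (1 + c).
m_1 = E[X] = σ² = 2, so m_1² = 4.
m_2 = E[X²] = σ⁴ (1 + c) = 4 · (1 + 0.241935) = 4 · 1.241935 = 4.967742.
(Note m_2 − m_1² simplifies to c · σ⁴ = 0.241935 · 4.)

Var(X) = m_2 − m_1² = 4.967742 − 4 = 0.967742.


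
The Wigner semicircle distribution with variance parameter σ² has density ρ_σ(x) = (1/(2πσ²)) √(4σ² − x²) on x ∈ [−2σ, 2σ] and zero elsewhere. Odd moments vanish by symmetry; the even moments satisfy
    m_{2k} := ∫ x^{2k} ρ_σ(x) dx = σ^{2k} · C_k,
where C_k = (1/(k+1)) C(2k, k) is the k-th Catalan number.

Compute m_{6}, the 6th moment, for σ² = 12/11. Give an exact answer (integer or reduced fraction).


By the scaled semicircle moment identity, m_{2k} = σ^{2k} · C_k with k = 3.
C_3 = (1/(k+1)) · C(2k, k) = (1/4) · C(6, 3) = (1/4) · 20 = 5.
σ^{2k} = (σ²)^k = (12/11)^3 = 1728/1331.

Therefore m_{6} = σ^{6} · C_3 = (1728/1331) · 5 = 8640/1331.


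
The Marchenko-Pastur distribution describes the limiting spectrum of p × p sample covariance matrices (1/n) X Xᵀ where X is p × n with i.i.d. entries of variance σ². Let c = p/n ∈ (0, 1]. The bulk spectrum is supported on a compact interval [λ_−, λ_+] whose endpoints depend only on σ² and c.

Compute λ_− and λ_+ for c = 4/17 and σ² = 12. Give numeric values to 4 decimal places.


c = 4/17 = 0.235294; √c = 0.485071.
λ_− = σ² (1 − √c)² = 12 · (1 − 0.485071)² = 12 · (0.514929)² = 3.181819.
λ_+ = σ² (1 + √c)² = 12 · (1 + 0.485071)² = 12 · (1.485071)² = 26.465239.

Rounded to 4 decimal places: λ_− ≈ 3.1818, λ_+ ≈ 26.4652.


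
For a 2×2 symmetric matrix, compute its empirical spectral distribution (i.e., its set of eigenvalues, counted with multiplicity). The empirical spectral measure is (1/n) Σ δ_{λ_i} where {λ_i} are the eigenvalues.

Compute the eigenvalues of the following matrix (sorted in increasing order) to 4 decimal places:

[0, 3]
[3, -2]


Since M is real symmetric, both eigenvalues are real; they are the roots of det(λI − M) = λ² − (tr M) λ + det M.
tr M = 0 + (-2) = -2.
det M = 0·(-2) − 3² = 0 − 9 = -9.
Characteristic polynomial: λ² + 2λ − 9 = 0.
Discriminant Δ = (tr M)² − 4·det M = 4 − (-36) = 40; √Δ = 6.324555.
λ = (tr M ± √Δ)/2 = (-2 ± 6.324555)/2, giving (tr M − √Δ)/2 = -4.1623 and (tr M + √Δ)/2 = 2.1623.

Eigenvalues sorted in increasing order: [-4.1623, 2.1623].


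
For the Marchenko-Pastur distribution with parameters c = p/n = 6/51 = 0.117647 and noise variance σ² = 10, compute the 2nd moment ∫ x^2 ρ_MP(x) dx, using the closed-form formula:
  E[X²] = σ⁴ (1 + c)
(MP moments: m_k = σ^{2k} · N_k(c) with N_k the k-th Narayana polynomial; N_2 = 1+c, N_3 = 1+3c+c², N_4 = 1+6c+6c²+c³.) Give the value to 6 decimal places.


E[X²] = σ⁴ (1 + c) (second MP moment). With σ² = 10 (so σ⁴ = 100) and c = 6/51 = 0.117647: E[X²] = 100 · (1 + 0.117647) = 100 · 1.117647.

So E[X^2] = 111.764706.


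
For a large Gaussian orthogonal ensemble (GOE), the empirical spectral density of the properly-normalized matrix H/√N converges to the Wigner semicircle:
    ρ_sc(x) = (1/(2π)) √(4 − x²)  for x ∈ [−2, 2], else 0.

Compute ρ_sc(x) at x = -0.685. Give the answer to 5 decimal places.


ρ_sc(x) = (1/(2π)) √(4 − x²). With x = -0.685:
  4 − x² = 4 − (-0.685)² = 4 − 0.469225 = 3.530775.
  √(4 − x²) = 1.879036.
  1/(2π) = 0.159155.
  ρ_sc(-0.685) = 0.159155 · 1.879036 = 0.299058.

Rounded to 5 decimal places: ρ_sc(-0.685) ≈ 0.29906.


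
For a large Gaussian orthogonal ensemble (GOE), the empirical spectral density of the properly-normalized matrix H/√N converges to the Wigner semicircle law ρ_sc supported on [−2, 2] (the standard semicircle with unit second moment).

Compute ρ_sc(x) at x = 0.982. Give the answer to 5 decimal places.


ρ_sc(x) = (1/(2π)) √(4 − x²). With x = 0.982:
  4 − x² = 4 − (0.982)² = 4 − 0.964324 = 3.035676.
  √(4 − x²) = 1.742319.
  1/(2π) = 0.159155.
  ρ_sc(0.982) = 0.159155 · 1.742319 = 0.277299.

Rounded to 5 decimal places: ρ_sc(0.982) ≈ 0.27730.


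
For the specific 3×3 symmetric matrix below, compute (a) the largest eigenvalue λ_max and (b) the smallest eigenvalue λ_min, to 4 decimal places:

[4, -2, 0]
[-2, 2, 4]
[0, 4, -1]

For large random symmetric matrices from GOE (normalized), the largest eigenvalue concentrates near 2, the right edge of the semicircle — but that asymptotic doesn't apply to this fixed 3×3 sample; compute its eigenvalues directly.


Since M is real symmetric, all three eigenvalues are real; they are the roots of det(λI − M) = λ³ − (tr M) λ² + s λ − det M, where s is the sum of the principal 2×2 minors.
tr M = 4 + 2 + (-1) = 5.
s = (4·2 − (-2)²) + (4·(-1) − 0²) + (2·(-1) − 4²) = 4 + (-4) + (-18) = -18.
det M (expand along row 1) = 4·(-18) − (-2)·2 + 0·(-8) = -68.
Characteristic polynomial: λ³ − 5λ² − 18λ + 68 = 0.
Substitute λ = y + (tr M)/3 = y + 1.666667 to remove the quadratic term: y³ + p·y + q = 0 with p = s − (tr M)²/3 = -26.333333 and q = −2(tr M)³/27 + (tr M)·s/3 − det M = 28.740741.
Three real roots ⇒ use the trigonometric (Viète) form: r = 2√(−p/3) = 5.925463, φ = arccos(3q/(p·r)) = arccos(-0.552575) = 2.156247 rad.
y_k = r·cos(φ/3 − 2πk/3) for k = 0, 1, 2 gives y = 4.459682, 1.149029, -5.608711.
λ_k = y_k + 1.666667 gives λ = 6.1263, 2.8157, -3.9420 (check: the sum is 5.0000 = tr M).

Hence λ_max = 6.1263 and λ_min = -3.9420.


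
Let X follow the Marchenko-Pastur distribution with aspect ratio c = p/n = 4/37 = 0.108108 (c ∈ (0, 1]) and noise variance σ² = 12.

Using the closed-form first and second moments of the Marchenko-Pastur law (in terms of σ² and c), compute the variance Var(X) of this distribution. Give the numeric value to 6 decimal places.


Recall the MP moments m_1 = E[X] = σ² and m_2 = E[X²] = σ⁴ (1 + c).
m_1 = E[X] = σ² = 12, so m_1² = 144.
m_2 = E[X²] = σ⁴ (1 + c) = 144 · (1 + 0.108108) = 144 · 1.108108 = 159.567568.
(Note m_2 − m_1² simplifies to c · σ⁴ = 0.108108 · 144.)

Var(X) = m_2 − m_1² = 159.567568 − 144 = 15.567568.


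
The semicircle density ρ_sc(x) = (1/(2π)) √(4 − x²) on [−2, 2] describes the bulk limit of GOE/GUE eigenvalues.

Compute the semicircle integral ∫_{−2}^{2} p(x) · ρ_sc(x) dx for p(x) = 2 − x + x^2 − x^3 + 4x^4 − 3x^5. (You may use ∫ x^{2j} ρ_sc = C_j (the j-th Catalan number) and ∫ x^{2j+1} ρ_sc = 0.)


Write p(x) = Σ a_i x^i, split into monomials and integrate each against ρ_sc separately.
Using ∫ x^{2j} ρ_sc = C_j = (1/(j+1)) C(2j, j) (Catalan numbers) and ∫ x^{2j+1} ρ_sc = 0 (odd monomials vanish by symmetry):
  i = 0 (even): a_0 · C_{0} = 2 · 1 = 2
  i = 1 (odd): ∫ x^1 ρ_sc = 0 (vanishes)
  i = 2 (even): a_2 · C_{1} = 1 · 1 = 1
  i = 3 (odd): ∫ x^3 ρ_sc = 0 (vanishes)
  i = 4 (even): a_4 · C_{2} = 4 · 2 = 8
  i = 5 (odd): ∫ x^5 ρ_sc = 0 (vanishes)

Summing the contributions: ∫_{−2}^{2} p(x) ρ_sc(x) dx = 2 + 1 + 8 = 11.


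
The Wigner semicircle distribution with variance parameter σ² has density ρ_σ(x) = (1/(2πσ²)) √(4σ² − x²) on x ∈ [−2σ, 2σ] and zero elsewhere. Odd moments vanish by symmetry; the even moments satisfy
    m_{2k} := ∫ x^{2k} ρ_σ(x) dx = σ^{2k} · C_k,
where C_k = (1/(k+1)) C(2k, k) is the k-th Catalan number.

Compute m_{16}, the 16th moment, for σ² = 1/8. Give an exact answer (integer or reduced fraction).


By the scaled semicircle moment identity, m_{2k} = σ^{2k} · C_k with k = 8.
C_8 = (1/(k+1)) · C(2k, k) = (1/9) · C(16, 8) = (1/9) · 12870 = 1430.
σ^{2k} = (σ²)^k = (1/8)^8 = 1/16777216.

Therefore m_{16} = σ^{16} · C_8 = (1/16777216) · 1430 = 715/8388608.
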